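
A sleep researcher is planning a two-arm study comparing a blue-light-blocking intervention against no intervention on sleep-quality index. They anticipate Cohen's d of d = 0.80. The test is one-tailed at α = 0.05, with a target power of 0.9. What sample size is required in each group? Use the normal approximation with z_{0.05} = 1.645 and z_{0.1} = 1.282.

For two independent groups with equal n: n = 2·((z_{α} + z_β) / d)².
z_{α} + z_β = 1.645 + 1.282 = 2.927.
n = 2 × (2.927 / 0.80)² = 2 × 3.659² = 2 × 13.39 = 26.8.
Round up to the next whole participant.

n = 27 per group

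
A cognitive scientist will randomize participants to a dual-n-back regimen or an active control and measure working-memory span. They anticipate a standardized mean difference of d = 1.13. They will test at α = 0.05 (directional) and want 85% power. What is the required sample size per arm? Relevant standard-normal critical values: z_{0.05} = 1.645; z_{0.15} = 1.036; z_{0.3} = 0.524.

For two independent groups with equal n: n = 2·((z_{α} + z_β) / d)².
z_{α} + z_β = 1.645 + 1.036 = 2.681.
n = 2 × (2.681 / 1.13)² = 2 × 2.373² = 2 × 5.63 = 11.3.
Round up to the next whole participant.

n = 12 per group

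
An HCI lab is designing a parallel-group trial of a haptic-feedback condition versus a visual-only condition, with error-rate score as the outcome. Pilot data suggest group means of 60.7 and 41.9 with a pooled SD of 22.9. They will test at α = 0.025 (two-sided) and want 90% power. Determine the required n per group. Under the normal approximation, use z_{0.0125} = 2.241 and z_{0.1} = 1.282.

Cohen's d = |M₁ − M₂| / SD_pooled = |60.7 − 41.9| / 22.9 = 18.8 / 22.9 = 0.821.
For two independent groups with equal n: n = 2·((z_{α/2} + z_β) / d)².
z_{α/2} + z_β = 2.241 + 1.282 = 3.523.
n = 2 × (3.523 / 0.821)² = 2 × 4.291² = 2 × 18.41 = 36.8.
Round up to the next whole participant.

n = 37 per group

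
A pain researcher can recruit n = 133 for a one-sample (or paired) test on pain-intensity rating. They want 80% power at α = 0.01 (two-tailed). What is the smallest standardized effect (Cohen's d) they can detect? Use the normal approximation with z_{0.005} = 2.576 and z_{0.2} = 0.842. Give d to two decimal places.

For a single sample (or paired design) of n = 133: d_min = (z_{α/2} + z_β)/√n.
z-sum = 2.576 + 0.842 = 3.418.
d_min = 3.418 / √133 = 3.418 / 11.533 = 0.296.

d_min ≈ 0.30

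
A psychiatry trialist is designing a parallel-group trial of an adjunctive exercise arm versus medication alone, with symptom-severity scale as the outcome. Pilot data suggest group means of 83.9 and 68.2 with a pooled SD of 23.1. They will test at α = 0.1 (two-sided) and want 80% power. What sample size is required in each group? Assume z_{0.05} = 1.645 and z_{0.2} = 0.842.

n = 27 per group

Cohen's d = |M₁ − M₂| / SD_pooled = |83.9 − 68.2| / 23.1 = 15.7 / 23.1 = 0.680.
For two independent groups with equal n: n = 2·((z_{α/2} + z_β) / d)².
z_{α/2} + z_β = 1.645 + 0.842 = 2.487.
n = 2 × (2.487 / 0.680)² = 2 × 3.657² = 2 × 13.38 = 26.8.
Round up to the next whole participant.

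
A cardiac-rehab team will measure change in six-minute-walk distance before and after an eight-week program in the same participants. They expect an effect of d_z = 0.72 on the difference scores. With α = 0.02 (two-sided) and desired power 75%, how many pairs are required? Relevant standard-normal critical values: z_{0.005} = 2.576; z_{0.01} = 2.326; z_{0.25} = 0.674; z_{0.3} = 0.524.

For a paired (one-sample on differences) test: n = ((z_{α/2} + z_β) / d)².
z_{α/2} + z_β = 2.326 + 0.674 = 3.000.
n = (3.000 / 0.72)² = 4.167² = 17.36.
Round up.

n = 18 pairs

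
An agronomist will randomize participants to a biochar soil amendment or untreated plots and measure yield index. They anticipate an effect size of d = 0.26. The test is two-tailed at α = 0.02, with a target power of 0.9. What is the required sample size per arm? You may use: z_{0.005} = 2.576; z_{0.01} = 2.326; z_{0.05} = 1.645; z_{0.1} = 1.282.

For two independent groups with equal n: n = 2·((z_{α/2} + z_β) / d)².
z_{α/2} + z_β = 2.326 + 1.282 = 3.608.
n = 2 × (3.608 / 0.26)² = 2 × 13.877² = 2 × 192.57 = 385.1.
Round up to the next whole participant.

n = 386 per group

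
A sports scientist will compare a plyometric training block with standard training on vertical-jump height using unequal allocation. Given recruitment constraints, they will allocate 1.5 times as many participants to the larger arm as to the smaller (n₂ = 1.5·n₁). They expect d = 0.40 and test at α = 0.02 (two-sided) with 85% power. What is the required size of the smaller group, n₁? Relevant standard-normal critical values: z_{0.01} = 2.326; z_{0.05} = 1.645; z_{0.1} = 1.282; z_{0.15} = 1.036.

With allocation ratio k = n₂/n₁ = 1.5, Var(x̄₁−x̄₂) = σ²(1/n₁ + 1/(k·n₁)) = σ²·(k+1)/(k·n₁).
So n₁ = (1 + 1/k)·((z_{α/2} + z_β)/d)² = 1.667 × (3.362/0.40)².
n₁ = 1.667 × 70.64 = 117.7.
Round up: n₁ = 118, giving n₂ = 1.5 × 118 = 177.

n₁ = 118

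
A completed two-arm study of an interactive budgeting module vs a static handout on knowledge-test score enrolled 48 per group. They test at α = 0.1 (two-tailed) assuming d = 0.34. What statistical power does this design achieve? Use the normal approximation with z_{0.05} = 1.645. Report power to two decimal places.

For two equal groups, power = Φ(d·√(n/2) − z_{α/2}).
d·√(n/2) = 0.34 × √(48/2) = 0.34 × 4.899 = 1.666.
z_β = 1.666 − 1.645 = 0.021.
Power = Φ(0.021) = 0.508.

power ≈ 0.51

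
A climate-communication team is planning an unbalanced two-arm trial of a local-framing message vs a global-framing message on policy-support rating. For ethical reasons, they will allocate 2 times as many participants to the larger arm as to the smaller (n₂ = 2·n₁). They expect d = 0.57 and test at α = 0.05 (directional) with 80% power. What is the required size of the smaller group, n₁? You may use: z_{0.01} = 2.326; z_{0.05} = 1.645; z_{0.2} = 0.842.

n₁ = 29

With allocation ratio k = n₂/n₁ = 2, Var(x̄₁−x̄₂) = σ²(1/n₁ + 1/(k·n₁)) = σ²·(k+1)/(k·n₁).
So n₁ = (1 + 1/k)·((z_{α} + z_β)/d)² = 1.500 × (2.487/0.57)².
n₁ = 1.500 × 19.04 = 28.6.
Round up: n₁ = 29, giving n₂ = 2 × 29 = 58.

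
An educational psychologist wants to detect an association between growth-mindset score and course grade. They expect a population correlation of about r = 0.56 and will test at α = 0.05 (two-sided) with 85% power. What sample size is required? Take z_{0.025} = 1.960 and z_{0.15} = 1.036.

Fisher's z: C = ½·ln((1+r)/(1−r)) = ½·ln(3.5455) = 0.6328.
n = ((z_{α/2} + z_β)/C)² + 3.
(1.960 + 1.036) / 0.6328 = 2.996 / 0.6328 = 4.735.
n = 4.735² + 3 = 22.42 + 3 = 25.4.
Round up.

n = 26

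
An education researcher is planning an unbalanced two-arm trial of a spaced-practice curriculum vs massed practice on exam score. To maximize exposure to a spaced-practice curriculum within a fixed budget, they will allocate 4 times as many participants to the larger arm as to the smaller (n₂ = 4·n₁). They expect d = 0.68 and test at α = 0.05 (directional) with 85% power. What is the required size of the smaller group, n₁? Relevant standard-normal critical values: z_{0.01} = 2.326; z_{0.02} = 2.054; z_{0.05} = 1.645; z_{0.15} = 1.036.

With allocation ratio k = n₂/n₁ = 4, Var(x̄₁−x̄₂) = σ²(1/n₁ + 1/(k·n₁)) = σ²·(k+1)/(k·n₁).
So n₁ = (1 + 1/k)·((z_{α} + z_β)/d)² = 1.250 × (2.681/0.68)².
n₁ = 1.250 × 15.54 = 19.4.
Round up: n₁ = 20, giving n₂ = 4 × 20 = 80.

n₁ = 20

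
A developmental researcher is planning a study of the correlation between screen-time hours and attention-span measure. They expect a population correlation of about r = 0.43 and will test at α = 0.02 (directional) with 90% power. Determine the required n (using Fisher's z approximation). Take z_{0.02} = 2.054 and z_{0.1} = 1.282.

n = 56

Fisher's z: C = ½·ln((1+r)/(1−r)) = ½·ln(2.5088) = 0.4599.
n = ((z_{α} + z_β)/C)² + 3.
(2.054 + 1.282) / 0.4599 = 3.336 / 0.4599 = 7.254.
n = 7.254² + 3 = 52.62 + 3 = 55.6.
Round up.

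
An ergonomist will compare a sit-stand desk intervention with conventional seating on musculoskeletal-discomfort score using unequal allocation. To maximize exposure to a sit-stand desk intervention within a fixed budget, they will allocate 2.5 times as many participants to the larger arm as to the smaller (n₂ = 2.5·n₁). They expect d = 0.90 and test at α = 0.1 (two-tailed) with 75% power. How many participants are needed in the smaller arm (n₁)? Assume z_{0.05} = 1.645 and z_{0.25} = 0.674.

n₁ = 10

With allocation ratio k = n₂/n₁ = 2.5, Var(x̄₁−x̄₂) = σ²(1/n₁ + 1/(k·n₁)) = σ²·(k+1)/(k·n₁).
So n₁ = (1 + 1/k)·((z_{α/2} + z_β)/d)² = 1.400 × (2.319/0.90)².
n₁ = 1.400 × 6.64 = 9.3.
Round up: n₁ = 10, giving n₂ = 2.5 × 10 = 25.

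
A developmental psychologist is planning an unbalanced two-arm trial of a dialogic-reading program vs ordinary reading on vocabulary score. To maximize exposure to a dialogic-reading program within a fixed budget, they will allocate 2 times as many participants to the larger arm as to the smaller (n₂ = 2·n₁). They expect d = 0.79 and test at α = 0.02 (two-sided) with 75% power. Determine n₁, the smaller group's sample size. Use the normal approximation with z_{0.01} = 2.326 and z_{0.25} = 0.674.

n₁ = 22

With allocation ratio k = n₂/n₁ = 2, Var(x̄₁−x̄₂) = σ²(1/n₁ + 1/(k·n₁)) = σ²·(k+1)/(k·n₁).
So n₁ = (1 + 1/k)·((z_{α/2} + z_β)/d)² = 1.500 × (3.000/0.79)².
n₁ = 1.500 × 14.42 = 21.6.
Round up: n₁ = 22, giving n₂ = 2 × 22 = 44.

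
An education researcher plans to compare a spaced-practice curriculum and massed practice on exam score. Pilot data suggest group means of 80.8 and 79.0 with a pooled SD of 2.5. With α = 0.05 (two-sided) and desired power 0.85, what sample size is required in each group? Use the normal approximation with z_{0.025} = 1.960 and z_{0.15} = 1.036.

n = 35 per group

Cohen's d = |M₁ − M₂| / SD_pooled = |80.8 − 79.0| / 2.5 = 1.8 / 2.5 = 0.720.
For two independent groups with equal n: n = 2·((z_{α/2} + z_β) / d)².
z_{α/2} + z_β = 1.960 + 1.036 = 2.996.
n = 2 × (2.996 / 0.720)² = 2 × 4.161² = 2 × 17.31 = 34.6.
Round up to the next whole participant.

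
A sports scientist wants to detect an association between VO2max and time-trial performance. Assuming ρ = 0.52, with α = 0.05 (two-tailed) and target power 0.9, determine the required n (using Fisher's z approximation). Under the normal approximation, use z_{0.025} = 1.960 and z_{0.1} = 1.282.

n = 35

Fisher's z: C = ½·ln((1+r)/(1−r)) = ½·ln(3.1667) = 0.5763.
n = ((z_{α/2} + z_β)/C)² + 3.
(1.960 + 1.282) / 0.5763 = 3.242 / 0.5763 = 5.626.
n = 5.626² + 3 = 31.65 + 3 = 34.6.
Round up.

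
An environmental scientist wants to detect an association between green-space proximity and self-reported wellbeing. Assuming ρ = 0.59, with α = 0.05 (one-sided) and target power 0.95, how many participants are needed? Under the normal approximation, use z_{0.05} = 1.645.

n = 27

Fisher's z: C = ½·ln((1+r)/(1−r)) = ½·ln(3.8780) = 0.6777.
n = ((z_{α} + z_β)/C)² + 3.
(1.645 + 1.645) / 0.6777 = 3.290 / 0.6777 = 4.855.
n = 4.855² + 3 = 23.57 + 3 = 26.6.
Round up.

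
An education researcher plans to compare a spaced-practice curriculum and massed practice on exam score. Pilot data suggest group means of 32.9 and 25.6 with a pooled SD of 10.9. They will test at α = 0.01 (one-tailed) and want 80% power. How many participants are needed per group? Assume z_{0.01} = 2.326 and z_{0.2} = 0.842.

Cohen's d = |M₁ − M₂| / SD_pooled = |32.9 − 25.6| / 10.9 = 7.3 / 10.9 = 0.670.
For two independent groups with equal n: n = 2·((z_{α} + z_β) / d)².
z_{α} + z_β = 2.326 + 0.842 = 3.168.
n = 2 × (3.168 / 0.670)² = 2 × 4.728² = 2 × 22.36 = 44.7.
Round up to the next whole participant.

n = 45 per group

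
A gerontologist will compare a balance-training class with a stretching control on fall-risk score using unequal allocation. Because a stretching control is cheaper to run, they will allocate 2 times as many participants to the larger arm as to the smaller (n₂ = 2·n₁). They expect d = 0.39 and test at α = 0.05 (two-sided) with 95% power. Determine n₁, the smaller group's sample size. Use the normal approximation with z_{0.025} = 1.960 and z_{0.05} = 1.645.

With allocation ratio k = n₂/n₁ = 2, Var(x̄₁−x̄₂) = σ²(1/n₁ + 1/(k·n₁)) = σ²·(k+1)/(k·n₁).
So n₁ = (1 + 1/k)·((z_{α/2} + z_β)/d)² = 1.500 × (3.605/0.39)².
n₁ = 1.500 × 85.44 = 128.2.
Round up: n₁ = 129, giving n₂ = 2 × 129 = 258.

n₁ = 129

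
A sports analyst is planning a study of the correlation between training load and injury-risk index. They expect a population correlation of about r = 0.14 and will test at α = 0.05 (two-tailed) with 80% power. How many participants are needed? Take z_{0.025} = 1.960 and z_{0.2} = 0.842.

n = 399

Fisher's z: C = ½·ln((1+r)/(1−r)) = ½·ln(1.3256) = 0.1409.
n = ((z_{α/2} + z_β)/C)² + 3.
(1.960 + 0.842) / 0.1409 = 2.802 / 0.1409 = 19.886.
n = 19.886² + 3 = 395.47 + 3 = 398.5.
Round up.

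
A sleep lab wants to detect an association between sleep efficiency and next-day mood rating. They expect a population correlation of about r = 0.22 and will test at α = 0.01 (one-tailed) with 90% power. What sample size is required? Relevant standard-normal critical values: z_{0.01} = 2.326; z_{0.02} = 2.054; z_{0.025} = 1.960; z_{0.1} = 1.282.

Fisher's z: C = ½·ln((1+r)/(1−r)) = ½·ln(1.5641) = 0.2237.
n = ((z_{α} + z_β)/C)² + 3.
(2.326 + 1.282) / 0.2237 = 3.608 / 0.2237 = 16.129.
n = 16.129² + 3 = 260.14 + 3 = 263.1.
Round up.

n = 264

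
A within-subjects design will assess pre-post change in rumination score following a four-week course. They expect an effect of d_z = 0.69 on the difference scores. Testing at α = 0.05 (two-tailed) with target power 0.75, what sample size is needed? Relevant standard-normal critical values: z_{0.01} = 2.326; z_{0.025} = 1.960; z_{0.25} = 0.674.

For a paired (one-sample on differences) test: n = ((z_{α/2} + z_β) / d)².
z_{α/2} + z_β = 1.960 + 0.674 = 2.634.
n = (2.634 / 0.69)² = 3.817² = 14.57.
Round up.

n = 15 pairs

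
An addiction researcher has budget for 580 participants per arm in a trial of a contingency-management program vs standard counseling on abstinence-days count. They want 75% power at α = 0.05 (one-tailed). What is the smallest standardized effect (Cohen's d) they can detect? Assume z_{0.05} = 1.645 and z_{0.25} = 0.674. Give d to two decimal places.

For two independent groups of n = 580 each: d_min = (z_{α} + z_β)·√(2/n).
z-sum = 1.645 + 0.674 = 2.319.
d_min = 2.319 × √(2/580) = 2.319 × 0.0587 = 0.136.

d_min ≈ 0.14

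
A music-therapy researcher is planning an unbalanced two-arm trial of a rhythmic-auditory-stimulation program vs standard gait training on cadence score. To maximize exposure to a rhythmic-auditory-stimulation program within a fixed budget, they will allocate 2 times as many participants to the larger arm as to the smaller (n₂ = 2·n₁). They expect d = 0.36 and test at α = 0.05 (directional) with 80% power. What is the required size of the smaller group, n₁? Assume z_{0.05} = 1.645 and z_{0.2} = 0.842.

n₁ = 72

With allocation ratio k = n₂/n₁ = 2, Var(x̄₁−x̄₂) = σ²(1/n₁ + 1/(k·n₁)) = σ²·(k+1)/(k·n₁).
So n₁ = (1 + 1/k)·((z_{α} + z_β)/d)² = 1.500 × (2.487/0.36)².
n₁ = 1.500 × 47.73 = 71.6.
Round up: n₁ = 72, giving n₂ = 2 × 72 = 144.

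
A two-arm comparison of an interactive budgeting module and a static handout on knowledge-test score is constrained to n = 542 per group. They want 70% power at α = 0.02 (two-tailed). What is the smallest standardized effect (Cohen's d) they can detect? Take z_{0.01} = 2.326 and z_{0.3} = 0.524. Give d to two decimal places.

d_min ≈ 0.17

For two independent groups of n = 542 each: d_min = (z_{α/2} + z_β)·√(2/n).
z-sum = 2.326 + 0.524 = 2.850.
d_min = 2.850 × √(2/542) = 2.850 × 0.0607 = 0.173.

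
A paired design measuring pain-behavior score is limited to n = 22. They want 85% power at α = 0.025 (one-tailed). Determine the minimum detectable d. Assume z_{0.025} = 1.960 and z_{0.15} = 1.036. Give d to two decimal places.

d_min ≈ 0.64

For a single sample (or paired design) of n = 22: d_min = (z_{α} + z_β)/√n.
z-sum = 1.960 + 1.036 = 2.996.
d_min = 2.996 / √22 = 2.996 / 4.690 = 0.639.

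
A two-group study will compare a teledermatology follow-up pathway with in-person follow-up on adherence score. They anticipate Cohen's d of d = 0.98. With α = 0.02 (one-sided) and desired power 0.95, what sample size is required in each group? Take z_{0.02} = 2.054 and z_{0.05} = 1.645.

n = 29 per group

For two independent groups with equal n: n = 2·((z_{α} + z_β) / d)².
z_{α} + z_β = 2.054 + 1.645 = 3.699.
n = 2 × (3.699 / 0.98)² = 2 × 3.774² = 2 × 14.25 = 28.5.
Round up to the next whole participant.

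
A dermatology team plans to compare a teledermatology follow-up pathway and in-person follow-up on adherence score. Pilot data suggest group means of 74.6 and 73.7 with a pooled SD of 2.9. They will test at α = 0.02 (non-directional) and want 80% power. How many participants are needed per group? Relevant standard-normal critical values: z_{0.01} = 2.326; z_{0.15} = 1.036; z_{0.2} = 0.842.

n = 209 per group

Cohen's d = |M₁ − M₂| / SD_pooled = |74.6 − 73.7| / 2.9 = 0.9 / 2.9 = 0.310.
For two independent groups with equal n: n = 2·((z_{α/2} + z_β) / d)².
z_{α/2} + z_β = 2.326 + 0.842 = 3.168.
n = 2 × (3.168 / 0.310)² = 2 × 10.219² = 2 × 104.44 = 208.9.
Round up to the next whole participant.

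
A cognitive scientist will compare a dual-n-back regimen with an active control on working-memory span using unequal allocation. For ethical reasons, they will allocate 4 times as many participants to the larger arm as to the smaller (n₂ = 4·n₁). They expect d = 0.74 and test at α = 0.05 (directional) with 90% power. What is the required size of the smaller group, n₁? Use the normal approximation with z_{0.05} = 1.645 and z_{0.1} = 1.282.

n₁ = 20

With allocation ratio k = n₂/n₁ = 4, Var(x̄₁−x̄₂) = σ²(1/n₁ + 1/(k·n₁)) = σ²·(k+1)/(k·n₁).
So n₁ = (1 + 1/k)·((z_{α} + z_β)/d)² = 1.250 × (2.927/0.74)².
n₁ = 1.250 × 15.65 = 19.6.
Round up: n₁ = 20, giving n₂ = 4 × 20 = 80.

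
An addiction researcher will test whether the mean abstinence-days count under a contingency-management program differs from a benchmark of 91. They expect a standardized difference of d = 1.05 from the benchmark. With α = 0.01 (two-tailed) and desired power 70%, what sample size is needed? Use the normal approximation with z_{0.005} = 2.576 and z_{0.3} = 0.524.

n = 9

For a one-sample test: n = ((z_{α/2} + z_β) / d)².
z_{α/2} + z_β = 2.576 + 0.524 = 3.100.
n = (3.100 / 1.05)² = 2.952² = 8.72.
Round up.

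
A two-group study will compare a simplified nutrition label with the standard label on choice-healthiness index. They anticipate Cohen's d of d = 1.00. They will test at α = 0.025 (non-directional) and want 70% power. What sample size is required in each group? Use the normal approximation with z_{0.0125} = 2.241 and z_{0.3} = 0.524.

For two independent groups with equal n: n = 2·((z_{α/2} + z_β) / d)².
z_{α/2} + z_β = 2.241 + 0.524 = 2.765.
n = 2 × (2.765 / 1.00)² = 2 × 2.765² = 2 × 7.65 = 15.3.
Round up to the next whole participant.

n = 16 per group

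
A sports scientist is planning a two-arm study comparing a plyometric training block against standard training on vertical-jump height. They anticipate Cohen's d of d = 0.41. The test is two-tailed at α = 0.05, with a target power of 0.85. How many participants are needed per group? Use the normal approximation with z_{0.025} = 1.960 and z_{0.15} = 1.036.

For two independent groups with equal n: n = 2·((z_{α/2} + z_β) / d)².
z_{α/2} + z_β = 1.960 + 1.036 = 2.996.
n = 2 × (2.996 / 0.41)² = 2 × 7.307² = 2 × 53.40 = 106.8.
Round up to the next whole participant.

n = 107 per group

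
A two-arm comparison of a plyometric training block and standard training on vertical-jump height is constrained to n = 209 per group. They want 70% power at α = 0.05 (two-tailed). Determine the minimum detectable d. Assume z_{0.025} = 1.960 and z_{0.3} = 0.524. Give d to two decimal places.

For two independent groups of n = 209 each: d_min = (z_{α/2} + z_β)·√(2/n).
z-sum = 1.960 + 0.524 = 2.484.
d_min = 2.484 × √(2/209) = 2.484 × 0.0978 = 0.243.

d_min ≈ 0.24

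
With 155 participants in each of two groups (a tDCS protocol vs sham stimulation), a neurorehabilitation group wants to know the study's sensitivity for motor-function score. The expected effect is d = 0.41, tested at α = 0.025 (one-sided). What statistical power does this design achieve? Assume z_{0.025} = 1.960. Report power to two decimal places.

power ≈ 0.95

For two equal groups, power = Φ(d·√(n/2) − z_{α}).
d·√(n/2) = 0.41 × √(155/2) = 0.41 × 8.803 = 3.609.
z_β = 3.609 − 1.960 = 1.649.
Power = Φ(1.649) = 0.950.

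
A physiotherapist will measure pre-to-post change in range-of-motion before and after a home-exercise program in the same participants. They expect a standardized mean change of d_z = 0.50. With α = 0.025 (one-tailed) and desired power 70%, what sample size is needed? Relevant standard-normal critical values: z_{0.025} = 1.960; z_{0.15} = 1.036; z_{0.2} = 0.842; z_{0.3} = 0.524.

For a paired (one-sample on differences) test: n = ((z_{α} + z_β) / d)².
z_{α} + z_β = 1.960 + 0.524 = 2.484.
n = (2.484 / 0.50)² = 4.968² = 24.68.
Round up.

n = 25 pairs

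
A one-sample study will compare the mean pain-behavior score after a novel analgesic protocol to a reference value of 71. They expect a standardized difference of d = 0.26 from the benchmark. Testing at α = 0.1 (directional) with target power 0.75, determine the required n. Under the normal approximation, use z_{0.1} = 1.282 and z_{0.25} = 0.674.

For a one-sample test: n = ((z_{α} + z_β) / d)².
z_{α} + z_β = 1.282 + 0.674 = 1.956.
n = (1.956 / 0.26)² = 7.523² = 56.60.
Round up.

n = 57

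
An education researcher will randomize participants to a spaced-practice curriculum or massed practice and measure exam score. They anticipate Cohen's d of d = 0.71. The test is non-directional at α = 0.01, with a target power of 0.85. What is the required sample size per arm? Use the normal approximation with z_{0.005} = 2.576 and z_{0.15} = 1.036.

n = 52 per group

For two independent groups with equal n: n = 2·((z_{α/2} + z_β) / d)².
z_{α/2} + z_β = 2.576 + 1.036 = 3.612.
n = 2 × (3.612 / 0.71)² = 2 × 5.087² = 2 × 25.88 = 51.8.
Round up to the next whole participant.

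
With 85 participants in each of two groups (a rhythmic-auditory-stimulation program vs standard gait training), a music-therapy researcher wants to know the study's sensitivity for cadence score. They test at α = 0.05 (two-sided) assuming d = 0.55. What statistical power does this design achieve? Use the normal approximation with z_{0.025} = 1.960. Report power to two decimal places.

For two equal groups, power = Φ(d·√(n/2) − z_{α/2}).
d·√(n/2) = 0.55 × √(85/2) = 0.55 × 6.519 = 3.586.
z_β = 3.586 − 1.960 = 1.626.
Power = Φ(1.626) = 0.948.

power ≈ 0.95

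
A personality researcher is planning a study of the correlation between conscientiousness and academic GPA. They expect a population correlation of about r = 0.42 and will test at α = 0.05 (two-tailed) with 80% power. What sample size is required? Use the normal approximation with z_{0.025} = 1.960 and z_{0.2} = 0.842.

Fisher's z: C = ½·ln((1+r)/(1−r)) = ½·ln(2.4483) = 0.4477.
n = ((z_{α/2} + z_β)/C)² + 3.
(1.960 + 0.842) / 0.4477 = 2.802 / 0.4477 = 6.259.
n = 6.259² + 3 = 39.17 + 3 = 42.2.
Round up.

n = 43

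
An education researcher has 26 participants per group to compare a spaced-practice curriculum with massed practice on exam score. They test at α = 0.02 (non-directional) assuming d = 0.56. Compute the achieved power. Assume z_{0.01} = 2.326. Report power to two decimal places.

For two equal groups, power = Φ(d·√(n/2) − z_{α/2}).
d·√(n/2) = 0.56 × √(26/2) = 0.56 × 3.606 = 2.019.
z_β = 2.019 − 2.326 = -0.307.
Power = Φ(-0.307) = 0.379.

power ≈ 0.38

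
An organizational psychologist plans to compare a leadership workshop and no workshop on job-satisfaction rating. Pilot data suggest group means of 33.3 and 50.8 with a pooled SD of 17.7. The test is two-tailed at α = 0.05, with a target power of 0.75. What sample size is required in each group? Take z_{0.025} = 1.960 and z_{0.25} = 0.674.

Cohen's d = |M₁ − M₂| / SD_pooled = |33.3 − 50.8| / 17.7 = 17.5 / 17.7 = 0.989.
For two independent groups with equal n: n = 2·((z_{α/2} + z_β) / d)².
z_{α/2} + z_β = 1.960 + 0.674 = 2.634.
n = 2 × (2.634 / 0.989)² = 2 × 2.663² = 2 × 7.09 = 14.2.
Round up to the next whole participant.

n = 15 per group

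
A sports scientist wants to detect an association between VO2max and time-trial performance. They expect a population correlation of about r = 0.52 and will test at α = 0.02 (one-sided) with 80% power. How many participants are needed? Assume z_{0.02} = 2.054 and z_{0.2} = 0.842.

n = 29

Fisher's z: C = ½·ln((1+r)/(1−r)) = ½·ln(3.1667) = 0.5763.
n = ((z_{α} + z_β)/C)² + 3.
(2.054 + 0.842) / 0.5763 = 2.896 / 0.5763 = 5.025.
n = 5.025² + 3 = 25.25 + 3 = 28.3.
Round up.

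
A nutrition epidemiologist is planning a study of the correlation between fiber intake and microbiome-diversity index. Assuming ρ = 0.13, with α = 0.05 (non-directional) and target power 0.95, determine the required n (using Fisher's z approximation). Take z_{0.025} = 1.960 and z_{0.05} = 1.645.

n = 764

Fisher's z: C = ½·ln((1+r)/(1−r)) = ½·ln(1.2989) = 0.1307.
n = ((z_{α/2} + z_β)/C)² + 3.
(1.960 + 1.645) / 0.1307 = 3.605 / 0.1307 = 27.582.
n = 27.582² + 3 = 760.78 + 3 = 763.8.
Round up.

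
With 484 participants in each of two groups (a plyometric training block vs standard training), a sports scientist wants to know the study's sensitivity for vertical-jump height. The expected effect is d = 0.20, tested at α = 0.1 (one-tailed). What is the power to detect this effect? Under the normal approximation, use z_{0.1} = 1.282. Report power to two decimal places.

power ≈ 0.97

For two equal groups, power = Φ(d·√(n/2) − z_{α}).
d·√(n/2) = 0.20 × √(484/2) = 0.20 × 15.556 = 3.111.
z_β = 3.111 − 1.282 = 1.829.
Power = Φ(1.829) = 0.966.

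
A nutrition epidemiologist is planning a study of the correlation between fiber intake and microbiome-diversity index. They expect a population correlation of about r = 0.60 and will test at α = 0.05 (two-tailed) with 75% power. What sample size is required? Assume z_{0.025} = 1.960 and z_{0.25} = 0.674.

Fisher's z: C = ½·ln((1+r)/(1−r)) = ½·ln(4.0000) = 0.6931.
n = ((z_{α/2} + z_β)/C)² + 3.
(1.960 + 0.674) / 0.6931 = 2.634 / 0.6931 = 3.800.
n = 3.800² + 3 = 14.44 + 3 = 17.4.
Round up.

n = 18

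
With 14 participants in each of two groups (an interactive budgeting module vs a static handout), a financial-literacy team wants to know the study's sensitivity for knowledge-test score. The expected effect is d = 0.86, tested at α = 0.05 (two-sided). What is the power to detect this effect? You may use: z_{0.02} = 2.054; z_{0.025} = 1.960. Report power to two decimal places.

power ≈ 0.62

For two equal groups, power = Φ(d·√(n/2) − z_{α/2}).
d·√(n/2) = 0.86 × √(14/2) = 0.86 × 2.646 = 2.275.
z_β = 2.275 − 1.960 = 0.315.
Power = Φ(0.315) = 0.624.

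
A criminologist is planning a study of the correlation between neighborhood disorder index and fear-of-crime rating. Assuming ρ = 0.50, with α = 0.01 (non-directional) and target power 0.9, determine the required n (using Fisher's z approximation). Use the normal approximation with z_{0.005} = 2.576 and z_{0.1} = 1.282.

Fisher's z: C = ½·ln((1+r)/(1−r)) = ½·ln(3.0000) = 0.5493.
n = ((z_{α/2} + z_β)/C)² + 3.
(2.576 + 1.282) / 0.5493 = 3.858 / 0.5493 = 7.023.
n = 7.023² + 3 = 49.33 + 3 = 52.3.
Round up.

n = 53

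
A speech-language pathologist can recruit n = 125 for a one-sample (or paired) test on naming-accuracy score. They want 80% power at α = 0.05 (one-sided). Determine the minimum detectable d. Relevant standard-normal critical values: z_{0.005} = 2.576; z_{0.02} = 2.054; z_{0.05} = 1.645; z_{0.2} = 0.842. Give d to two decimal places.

d_min ≈ 0.22

For a single sample (or paired design) of n = 125: d_min = (z_{α} + z_β)/√n.
z-sum = 1.645 + 0.842 = 2.487.
d_min = 2.487 / √125 = 2.487 / 11.180 = 0.222.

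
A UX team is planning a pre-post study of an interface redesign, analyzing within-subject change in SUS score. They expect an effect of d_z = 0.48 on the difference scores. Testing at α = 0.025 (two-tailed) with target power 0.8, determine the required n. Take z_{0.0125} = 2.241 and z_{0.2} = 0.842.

n = 42 pairs

For a paired (one-sample on differences) test: n = ((z_{α/2} + z_β) / d)².
z_{α/2} + z_β = 2.241 + 0.842 = 3.083.
n = (3.083 / 0.48)² = 6.423² = 41.25.
Round up.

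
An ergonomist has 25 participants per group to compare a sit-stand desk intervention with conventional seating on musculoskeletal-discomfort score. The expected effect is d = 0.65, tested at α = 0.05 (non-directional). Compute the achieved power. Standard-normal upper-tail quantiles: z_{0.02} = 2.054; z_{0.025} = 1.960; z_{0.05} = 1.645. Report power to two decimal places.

power ≈ 0.63

For two equal groups, power = Φ(d·√(n/2) − z_{α/2}).
d·√(n/2) = 0.65 × √(25/2) = 0.65 × 3.536 = 2.298.
z_β = 2.298 − 1.960 = 0.338.
Power = Φ(0.338) = 0.632.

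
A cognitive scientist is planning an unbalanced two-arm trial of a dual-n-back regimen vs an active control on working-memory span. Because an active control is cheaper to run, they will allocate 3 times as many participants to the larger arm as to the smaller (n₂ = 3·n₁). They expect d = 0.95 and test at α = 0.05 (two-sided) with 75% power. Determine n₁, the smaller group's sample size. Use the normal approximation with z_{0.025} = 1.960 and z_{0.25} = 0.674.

With allocation ratio k = n₂/n₁ = 3, Var(x̄₁−x̄₂) = σ²(1/n₁ + 1/(k·n₁)) = σ²·(k+1)/(k·n₁).
So n₁ = (1 + 1/k)·((z_{α/2} + z_β)/d)² = 1.333 × (2.634/0.95)².
n₁ = 1.333 × 7.69 = 10.2.
Round up: n₁ = 11, giving n₂ = 3 × 11 = 33.

n₁ = 11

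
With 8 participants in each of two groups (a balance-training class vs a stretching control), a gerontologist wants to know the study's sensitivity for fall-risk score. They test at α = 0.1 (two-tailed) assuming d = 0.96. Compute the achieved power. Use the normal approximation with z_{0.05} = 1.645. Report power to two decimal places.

power ≈ 0.61

For two equal groups, power = Φ(d·√(n/2) − z_{α/2}).
d·√(n/2) = 0.96 × √(8/2) = 0.96 × 2.000 = 1.920.
z_β = 1.920 − 1.645 = 0.275.
Power = Φ(0.275) = 0.608.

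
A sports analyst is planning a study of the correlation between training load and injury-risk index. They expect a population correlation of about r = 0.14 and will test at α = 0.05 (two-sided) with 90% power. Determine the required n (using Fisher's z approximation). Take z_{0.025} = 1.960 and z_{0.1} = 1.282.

n = 533

Fisher's z: C = ½·ln((1+r)/(1−r)) = ½·ln(1.3256) = 0.1409.
n = ((z_{α/2} + z_β)/C)² + 3.
(1.960 + 1.282) / 0.1409 = 3.242 / 0.1409 = 23.009.
n = 23.009² + 3 = 529.42 + 3 = 532.4.
Round up.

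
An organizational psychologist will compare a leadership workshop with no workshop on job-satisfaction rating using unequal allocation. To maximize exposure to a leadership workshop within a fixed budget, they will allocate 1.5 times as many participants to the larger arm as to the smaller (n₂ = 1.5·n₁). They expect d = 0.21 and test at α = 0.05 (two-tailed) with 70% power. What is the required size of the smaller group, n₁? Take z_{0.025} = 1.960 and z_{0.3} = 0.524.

n₁ = 234

With allocation ratio k = n₂/n₁ = 1.5, Var(x̄₁−x̄₂) = σ²(1/n₁ + 1/(k·n₁)) = σ²·(k+1)/(k·n₁).
So n₁ = (1 + 1/k)·((z_{α/2} + z_β)/d)² = 1.667 × (2.484/0.21)².
n₁ = 1.667 × 139.92 = 233.2.
Round up: n₁ = 234, giving n₂ = 1.5 × 234 = 351.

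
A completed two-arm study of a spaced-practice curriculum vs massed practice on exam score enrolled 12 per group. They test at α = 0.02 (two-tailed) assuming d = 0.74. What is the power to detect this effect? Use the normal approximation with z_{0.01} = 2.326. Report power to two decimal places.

power ≈ 0.30

For two equal groups, power = Φ(d·√(n/2) − z_{α/2}).
d·√(n/2) = 0.74 × √(12/2) = 0.74 × 2.449 = 1.813.
z_β = 1.813 − 2.326 = -0.513.
Power = Φ(-0.513) = 0.304.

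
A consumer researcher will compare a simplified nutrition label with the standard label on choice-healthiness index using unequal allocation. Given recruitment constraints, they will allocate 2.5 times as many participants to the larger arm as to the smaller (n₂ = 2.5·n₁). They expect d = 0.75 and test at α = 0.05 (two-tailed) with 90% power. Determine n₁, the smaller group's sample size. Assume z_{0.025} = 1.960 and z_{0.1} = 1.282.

With allocation ratio k = n₂/n₁ = 2.5, Var(x̄₁−x̄₂) = σ²(1/n₁ + 1/(k·n₁)) = σ²·(k+1)/(k·n₁).
So n₁ = (1 + 1/k)·((z_{α/2} + z_β)/d)² = 1.400 × (3.242/0.75)².
n₁ = 1.400 × 18.69 = 26.2.
Round up: n₁ = 27, giving n₂ = ⌈2.5 × 27⌉ = ⌈67.5⌉ = 68.

n₁ = 27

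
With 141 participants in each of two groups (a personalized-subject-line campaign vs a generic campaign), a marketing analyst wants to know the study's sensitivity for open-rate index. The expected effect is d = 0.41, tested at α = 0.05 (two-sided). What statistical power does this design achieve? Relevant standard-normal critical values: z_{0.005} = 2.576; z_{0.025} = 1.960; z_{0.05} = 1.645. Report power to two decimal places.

power ≈ 0.93

For two equal groups, power = Φ(d·√(n/2) − z_{α/2}).
d·√(n/2) = 0.41 × √(141/2) = 0.41 × 8.396 = 3.443.
z_β = 3.443 − 1.960 = 1.483.
Power = Φ(1.483) = 0.931.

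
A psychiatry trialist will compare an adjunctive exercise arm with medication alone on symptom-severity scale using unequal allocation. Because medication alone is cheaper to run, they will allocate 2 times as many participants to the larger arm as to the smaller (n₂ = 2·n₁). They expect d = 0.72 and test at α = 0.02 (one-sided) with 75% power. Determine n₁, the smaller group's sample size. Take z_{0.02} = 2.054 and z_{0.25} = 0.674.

With allocation ratio k = n₂/n₁ = 2, Var(x̄₁−x̄₂) = σ²(1/n₁ + 1/(k·n₁)) = σ²·(k+1)/(k·n₁).
So n₁ = (1 + 1/k)·((z_{α} + z_β)/d)² = 1.500 × (2.728/0.72)².
n₁ = 1.500 × 14.36 = 21.5.
Round up: n₁ = 22, giving n₂ = 2 × 22 = 44.

n₁ = 22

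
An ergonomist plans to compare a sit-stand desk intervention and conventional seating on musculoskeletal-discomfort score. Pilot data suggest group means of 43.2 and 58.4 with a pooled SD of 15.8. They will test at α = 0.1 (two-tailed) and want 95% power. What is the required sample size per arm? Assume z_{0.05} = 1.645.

Cohen's d = |M₁ − M₂| / SD_pooled = |43.2 − 58.4| / 15.8 = 15.2 / 15.8 = 0.962.
For two independent groups with equal n: n = 2·((z_{α/2} + z_β) / d)².
z_{α/2} + z_β = 1.645 + 1.645 = 3.290.
n = 2 × (3.290 / 0.962)² = 2 × 3.420² = 2 × 11.70 = 23.4.
Round up to the next whole participant.

n = 24 per group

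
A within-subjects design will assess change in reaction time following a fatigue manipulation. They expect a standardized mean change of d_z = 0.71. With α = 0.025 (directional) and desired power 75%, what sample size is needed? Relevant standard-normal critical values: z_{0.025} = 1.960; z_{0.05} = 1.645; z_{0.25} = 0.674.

For a paired (one-sample on differences) test: n = ((z_{α} + z_β) / d)².
z_{α} + z_β = 1.960 + 0.674 = 2.634.
n = (2.634 / 0.71)² = 3.710² = 13.76.
Round up.

n = 14 pairs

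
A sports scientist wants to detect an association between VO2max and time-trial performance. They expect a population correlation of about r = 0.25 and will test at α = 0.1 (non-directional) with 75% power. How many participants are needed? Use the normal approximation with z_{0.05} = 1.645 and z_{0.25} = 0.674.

Fisher's z: C = ½·ln((1+r)/(1−r)) = ½·ln(1.6667) = 0.2554.
n = ((z_{α/2} + z_β)/C)² + 3.
(1.645 + 0.674) / 0.2554 = 2.319 / 0.2554 = 9.080.
n = 9.080² + 3 = 82.44 + 3 = 85.4.
Round up.

n = 86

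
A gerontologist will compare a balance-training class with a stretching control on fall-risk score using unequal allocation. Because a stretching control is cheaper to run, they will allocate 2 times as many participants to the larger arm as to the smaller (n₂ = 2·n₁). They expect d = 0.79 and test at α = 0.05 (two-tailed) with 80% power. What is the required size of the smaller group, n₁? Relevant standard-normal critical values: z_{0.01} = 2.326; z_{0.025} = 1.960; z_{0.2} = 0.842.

With allocation ratio k = n₂/n₁ = 2, Var(x̄₁−x̄₂) = σ²(1/n₁ + 1/(k·n₁)) = σ²·(k+1)/(k·n₁).
So n₁ = (1 + 1/k)·((z_{α/2} + z_β)/d)² = 1.500 × (2.802/0.79)².
n₁ = 1.500 × 12.58 = 18.9.
Round up: n₁ = 19, giving n₂ = 2 × 19 = 38.

n₁ = 19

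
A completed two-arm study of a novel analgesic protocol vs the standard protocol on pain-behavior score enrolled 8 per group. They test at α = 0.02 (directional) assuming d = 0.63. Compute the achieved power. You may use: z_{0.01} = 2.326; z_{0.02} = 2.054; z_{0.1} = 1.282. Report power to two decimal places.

power ≈ 0.21

For two equal groups, power = Φ(d·√(n/2) − z_{α}).
d·√(n/2) = 0.63 × √(8/2) = 0.63 × 2.000 = 1.260.
z_β = 1.260 − 2.054 = -0.794.
Power = Φ(-0.794) = 0.214.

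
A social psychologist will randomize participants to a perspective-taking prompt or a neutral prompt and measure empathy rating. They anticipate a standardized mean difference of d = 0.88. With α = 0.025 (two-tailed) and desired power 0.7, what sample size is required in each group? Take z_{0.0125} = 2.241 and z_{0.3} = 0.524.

n = 20 per group

For two independent groups with equal n: n = 2·((z_{α/2} + z_β) / d)².
z_{α/2} + z_β = 2.241 + 0.524 = 2.765.
n = 2 × (2.765 / 0.88)² = 2 × 3.142² = 2 × 9.87 = 19.7.
Round up to the next whole participant.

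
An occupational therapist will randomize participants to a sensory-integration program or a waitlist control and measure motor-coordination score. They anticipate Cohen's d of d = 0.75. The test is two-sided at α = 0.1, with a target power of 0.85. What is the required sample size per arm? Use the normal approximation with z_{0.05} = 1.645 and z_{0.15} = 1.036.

n = 26 per group

For two independent groups with equal n: n = 2·((z_{α/2} + z_β) / d)².
z_{α/2} + z_β = 1.645 + 1.036 = 2.681.
n = 2 × (2.681 / 0.75)² = 2 × 3.575² = 2 × 12.78 = 25.6.
Round up to the next whole participant.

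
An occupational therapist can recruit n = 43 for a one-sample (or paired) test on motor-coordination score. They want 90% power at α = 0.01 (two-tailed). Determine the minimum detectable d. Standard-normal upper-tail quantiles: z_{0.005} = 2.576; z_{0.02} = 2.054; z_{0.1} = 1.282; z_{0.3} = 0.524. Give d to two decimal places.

d_min ≈ 0.59

For a single sample (or paired design) of n = 43: d_min = (z_{α/2} + z_β)/√n.
z-sum = 2.576 + 1.282 = 3.858.
d_min = 3.858 / √43 = 3.858 / 6.557 = 0.588.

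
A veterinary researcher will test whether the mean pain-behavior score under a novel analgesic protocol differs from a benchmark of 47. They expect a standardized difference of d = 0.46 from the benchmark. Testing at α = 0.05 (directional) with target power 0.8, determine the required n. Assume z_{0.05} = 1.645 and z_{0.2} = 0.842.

For a one-sample test: n = ((z_{α} + z_β) / d)².
z_{α} + z_β = 1.645 + 0.842 = 2.487.
n = (2.487 / 0.46)² = 5.407² = 29.23.
Round up.

n = 30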